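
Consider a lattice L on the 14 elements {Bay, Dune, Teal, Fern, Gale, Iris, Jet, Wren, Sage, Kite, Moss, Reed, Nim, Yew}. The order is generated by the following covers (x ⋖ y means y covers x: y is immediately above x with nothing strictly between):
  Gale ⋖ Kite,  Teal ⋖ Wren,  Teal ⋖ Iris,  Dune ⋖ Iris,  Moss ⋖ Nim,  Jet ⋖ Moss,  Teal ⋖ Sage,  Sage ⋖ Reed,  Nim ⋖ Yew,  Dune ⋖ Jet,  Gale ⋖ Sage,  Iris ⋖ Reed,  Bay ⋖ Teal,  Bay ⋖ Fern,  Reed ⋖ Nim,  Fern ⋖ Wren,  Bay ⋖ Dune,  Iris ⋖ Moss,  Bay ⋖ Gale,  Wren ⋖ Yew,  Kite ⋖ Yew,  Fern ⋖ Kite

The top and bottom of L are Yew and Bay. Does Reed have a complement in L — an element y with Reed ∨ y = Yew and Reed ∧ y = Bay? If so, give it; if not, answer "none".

Need y with Reed ∨ y = Yew and Reed ∧ y = Bay.
Checking each element gives: Fern.

Fern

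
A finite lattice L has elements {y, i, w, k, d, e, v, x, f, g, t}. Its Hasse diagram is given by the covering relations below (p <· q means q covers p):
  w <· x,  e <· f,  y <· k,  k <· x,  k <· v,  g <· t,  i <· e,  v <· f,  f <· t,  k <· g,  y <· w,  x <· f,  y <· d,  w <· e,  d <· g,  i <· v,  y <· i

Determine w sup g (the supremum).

t

Common upper bounds of {w, g}: t.
The least among these is t.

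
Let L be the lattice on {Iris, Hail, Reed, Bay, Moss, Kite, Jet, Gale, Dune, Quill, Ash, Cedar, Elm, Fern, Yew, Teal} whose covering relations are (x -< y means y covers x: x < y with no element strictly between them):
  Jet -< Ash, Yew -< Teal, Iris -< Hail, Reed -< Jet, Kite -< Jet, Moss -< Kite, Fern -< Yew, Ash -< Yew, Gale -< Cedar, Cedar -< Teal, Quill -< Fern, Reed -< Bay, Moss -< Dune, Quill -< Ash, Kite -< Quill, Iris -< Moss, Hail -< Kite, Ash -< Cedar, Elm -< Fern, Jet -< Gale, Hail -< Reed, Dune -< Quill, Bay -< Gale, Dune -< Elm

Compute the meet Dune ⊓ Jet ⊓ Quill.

Common lower bounds of {Dune, Jet, Quill}: Iris, Moss.
The greatest among these is Moss.

Moss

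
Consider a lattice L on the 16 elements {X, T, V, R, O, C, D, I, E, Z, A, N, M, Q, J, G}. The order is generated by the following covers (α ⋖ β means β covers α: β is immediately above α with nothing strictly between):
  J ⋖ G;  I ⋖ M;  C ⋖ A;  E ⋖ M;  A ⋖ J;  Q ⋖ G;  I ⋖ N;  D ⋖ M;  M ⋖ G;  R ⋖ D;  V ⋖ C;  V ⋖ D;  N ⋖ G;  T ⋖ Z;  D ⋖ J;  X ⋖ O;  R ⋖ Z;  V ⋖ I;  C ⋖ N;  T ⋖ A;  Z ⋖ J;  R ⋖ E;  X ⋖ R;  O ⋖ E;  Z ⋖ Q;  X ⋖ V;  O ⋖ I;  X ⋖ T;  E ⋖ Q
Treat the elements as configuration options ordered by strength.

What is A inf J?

A

Common lower bounds of {A, J}: A, C, T, V, X.
The greatest among these is A.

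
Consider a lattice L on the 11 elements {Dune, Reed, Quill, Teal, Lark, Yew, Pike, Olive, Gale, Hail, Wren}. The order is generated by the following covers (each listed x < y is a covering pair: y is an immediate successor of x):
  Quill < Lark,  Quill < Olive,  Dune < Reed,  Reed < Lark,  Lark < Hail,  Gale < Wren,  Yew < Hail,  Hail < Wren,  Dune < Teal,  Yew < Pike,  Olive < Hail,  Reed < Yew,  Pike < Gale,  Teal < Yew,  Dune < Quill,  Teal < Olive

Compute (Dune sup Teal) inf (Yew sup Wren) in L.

Teal

Dune ∨ Teal = Teal
Yew ∨ Wren = Wren
Teal ∧ Wren = Teal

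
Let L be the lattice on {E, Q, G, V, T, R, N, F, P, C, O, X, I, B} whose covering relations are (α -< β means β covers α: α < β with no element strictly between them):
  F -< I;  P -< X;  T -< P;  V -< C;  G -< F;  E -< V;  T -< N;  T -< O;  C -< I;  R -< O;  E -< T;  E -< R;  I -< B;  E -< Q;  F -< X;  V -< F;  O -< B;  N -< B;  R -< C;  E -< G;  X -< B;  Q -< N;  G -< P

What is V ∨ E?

Common upper bounds of {V, E}: B, C, F, I, V, X.
The least among these is V.

V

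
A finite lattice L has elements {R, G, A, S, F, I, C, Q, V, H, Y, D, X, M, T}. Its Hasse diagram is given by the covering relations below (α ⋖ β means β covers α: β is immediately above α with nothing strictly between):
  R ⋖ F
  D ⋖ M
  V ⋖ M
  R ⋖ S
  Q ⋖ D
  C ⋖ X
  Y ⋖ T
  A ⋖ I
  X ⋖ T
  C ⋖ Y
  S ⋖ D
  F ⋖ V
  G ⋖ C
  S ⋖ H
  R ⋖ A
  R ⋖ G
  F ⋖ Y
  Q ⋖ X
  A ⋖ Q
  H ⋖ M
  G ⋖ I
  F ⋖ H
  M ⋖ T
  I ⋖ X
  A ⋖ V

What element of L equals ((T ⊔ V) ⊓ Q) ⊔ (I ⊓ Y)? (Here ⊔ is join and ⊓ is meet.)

X

T ∨ V = T
T ∧ Q = Q
I ∧ Y = G
Q ∨ G = X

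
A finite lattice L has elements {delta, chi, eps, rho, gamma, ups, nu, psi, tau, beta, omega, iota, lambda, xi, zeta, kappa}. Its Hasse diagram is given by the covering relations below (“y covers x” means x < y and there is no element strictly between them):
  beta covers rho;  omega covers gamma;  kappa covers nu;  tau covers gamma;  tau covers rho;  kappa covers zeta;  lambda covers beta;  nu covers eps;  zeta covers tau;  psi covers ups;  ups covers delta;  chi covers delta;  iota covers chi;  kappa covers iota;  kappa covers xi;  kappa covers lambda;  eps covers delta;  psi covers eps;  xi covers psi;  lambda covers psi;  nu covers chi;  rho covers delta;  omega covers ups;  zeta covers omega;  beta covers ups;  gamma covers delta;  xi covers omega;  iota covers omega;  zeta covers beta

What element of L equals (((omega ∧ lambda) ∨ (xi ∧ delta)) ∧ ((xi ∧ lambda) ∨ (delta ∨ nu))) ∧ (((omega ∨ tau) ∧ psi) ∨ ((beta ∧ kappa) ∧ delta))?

ups

omega ∧ lambda = ups
xi ∧ delta = delta
ups ∨ delta = ups
xi ∧ lambda = psi
delta ∨ nu = nu
psi ∨ nu = kappa
ups ∧ kappa = ups
omega ∨ tau = zeta
zeta ∧ psi = ups
beta ∧ kappa = beta
beta ∧ delta = delta
ups ∨ delta = ups
ups ∧ ups = ups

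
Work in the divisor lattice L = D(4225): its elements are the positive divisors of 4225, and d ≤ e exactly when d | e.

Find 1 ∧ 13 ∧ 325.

In the divisibility order, the meet is the greatest common divisor: gcd(1, 13, 325) = 1.

1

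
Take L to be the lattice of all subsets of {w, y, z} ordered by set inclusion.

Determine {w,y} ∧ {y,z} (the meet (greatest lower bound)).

Common lower bounds of {{w,y}, {y,z}}: {y}, {}.
The greatest among these is {y}.

{y}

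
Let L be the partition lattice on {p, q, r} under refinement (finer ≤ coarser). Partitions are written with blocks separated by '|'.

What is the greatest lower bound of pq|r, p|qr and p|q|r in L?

The meet (common refinement) of pq|r, p|qr, p|q|r intersects blocks pairwise, giving p|q|r.

p|q|r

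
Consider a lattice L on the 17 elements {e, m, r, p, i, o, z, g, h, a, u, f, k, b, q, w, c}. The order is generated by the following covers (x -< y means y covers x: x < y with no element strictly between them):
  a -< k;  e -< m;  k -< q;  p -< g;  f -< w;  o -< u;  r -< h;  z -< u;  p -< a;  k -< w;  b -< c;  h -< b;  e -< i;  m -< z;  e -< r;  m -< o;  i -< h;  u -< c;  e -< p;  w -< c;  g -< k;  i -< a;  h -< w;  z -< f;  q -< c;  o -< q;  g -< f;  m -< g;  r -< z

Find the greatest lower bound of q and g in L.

g

Common lower bounds of {q, g}: e, g, m, p.
The greatest among these is g.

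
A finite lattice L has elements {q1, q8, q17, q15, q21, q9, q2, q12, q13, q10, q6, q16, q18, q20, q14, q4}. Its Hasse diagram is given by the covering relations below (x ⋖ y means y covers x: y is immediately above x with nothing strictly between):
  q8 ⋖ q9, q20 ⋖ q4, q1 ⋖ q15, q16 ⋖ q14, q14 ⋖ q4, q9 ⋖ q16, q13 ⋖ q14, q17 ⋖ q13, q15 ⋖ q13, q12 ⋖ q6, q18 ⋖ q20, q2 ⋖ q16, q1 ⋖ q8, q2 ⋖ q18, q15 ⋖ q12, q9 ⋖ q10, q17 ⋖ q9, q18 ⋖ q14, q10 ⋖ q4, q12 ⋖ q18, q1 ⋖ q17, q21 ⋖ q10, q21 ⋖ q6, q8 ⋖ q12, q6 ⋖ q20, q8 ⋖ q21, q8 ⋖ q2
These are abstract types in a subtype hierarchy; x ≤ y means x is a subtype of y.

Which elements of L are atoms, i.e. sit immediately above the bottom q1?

q15, q17, q8

The atoms are exactly the elements that cover q1: q15, q17, q8.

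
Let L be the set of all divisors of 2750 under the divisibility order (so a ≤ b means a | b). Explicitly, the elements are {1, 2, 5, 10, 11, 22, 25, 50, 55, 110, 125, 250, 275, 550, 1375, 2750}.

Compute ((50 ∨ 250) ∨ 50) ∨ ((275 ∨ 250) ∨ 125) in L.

2750

50 ∨ 250 = 250
250 ∨ 50 = 250
275 ∨ 250 = 2750
2750 ∨ 125 = 2750
250 ∨ 2750 = 2750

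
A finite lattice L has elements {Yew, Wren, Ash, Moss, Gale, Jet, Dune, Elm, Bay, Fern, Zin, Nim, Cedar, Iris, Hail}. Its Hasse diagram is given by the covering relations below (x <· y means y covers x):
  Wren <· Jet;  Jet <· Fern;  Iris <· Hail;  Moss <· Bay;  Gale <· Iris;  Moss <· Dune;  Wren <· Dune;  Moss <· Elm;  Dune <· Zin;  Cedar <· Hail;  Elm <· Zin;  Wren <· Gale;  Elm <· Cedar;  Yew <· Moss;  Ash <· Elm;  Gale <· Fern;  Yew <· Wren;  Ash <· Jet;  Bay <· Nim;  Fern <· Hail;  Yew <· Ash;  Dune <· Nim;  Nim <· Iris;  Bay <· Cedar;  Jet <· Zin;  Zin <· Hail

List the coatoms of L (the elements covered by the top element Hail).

The coatoms are exactly the elements covered by Hail: Cedar, Fern, Iris, Zin.

Cedar, Fern, Iris, Zin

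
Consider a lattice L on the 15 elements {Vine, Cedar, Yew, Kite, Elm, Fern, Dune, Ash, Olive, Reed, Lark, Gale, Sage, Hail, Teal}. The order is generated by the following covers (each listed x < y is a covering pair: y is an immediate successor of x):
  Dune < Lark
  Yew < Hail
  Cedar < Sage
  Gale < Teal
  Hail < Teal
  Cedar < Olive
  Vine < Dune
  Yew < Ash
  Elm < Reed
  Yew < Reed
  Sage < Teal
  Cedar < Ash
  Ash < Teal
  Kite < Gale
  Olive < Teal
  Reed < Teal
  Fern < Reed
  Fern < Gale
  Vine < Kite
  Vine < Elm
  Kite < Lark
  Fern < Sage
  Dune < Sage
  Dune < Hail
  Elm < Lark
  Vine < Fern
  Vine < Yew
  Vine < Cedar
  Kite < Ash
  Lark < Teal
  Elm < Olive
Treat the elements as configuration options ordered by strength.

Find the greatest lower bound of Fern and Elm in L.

Common lower bounds of {Fern, Elm}: Vine.
The greatest among these is Vine.

Vine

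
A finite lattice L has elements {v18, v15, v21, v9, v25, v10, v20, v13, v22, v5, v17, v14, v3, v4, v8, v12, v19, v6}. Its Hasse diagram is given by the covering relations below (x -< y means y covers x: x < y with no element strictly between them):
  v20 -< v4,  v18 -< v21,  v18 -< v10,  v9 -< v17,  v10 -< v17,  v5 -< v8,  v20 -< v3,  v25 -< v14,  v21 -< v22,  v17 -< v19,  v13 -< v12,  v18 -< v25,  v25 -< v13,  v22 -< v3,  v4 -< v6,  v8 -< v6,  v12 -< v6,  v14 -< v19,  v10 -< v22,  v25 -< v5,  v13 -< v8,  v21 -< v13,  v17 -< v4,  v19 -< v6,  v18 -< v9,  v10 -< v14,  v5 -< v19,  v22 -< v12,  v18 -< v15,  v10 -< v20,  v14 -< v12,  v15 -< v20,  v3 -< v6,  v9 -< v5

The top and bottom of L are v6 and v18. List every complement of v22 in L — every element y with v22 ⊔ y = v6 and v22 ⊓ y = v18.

v5, v9

Need y with v22 ∨ y = v6 and v22 ∧ y = v18.
Checking each element gives: v5, v9.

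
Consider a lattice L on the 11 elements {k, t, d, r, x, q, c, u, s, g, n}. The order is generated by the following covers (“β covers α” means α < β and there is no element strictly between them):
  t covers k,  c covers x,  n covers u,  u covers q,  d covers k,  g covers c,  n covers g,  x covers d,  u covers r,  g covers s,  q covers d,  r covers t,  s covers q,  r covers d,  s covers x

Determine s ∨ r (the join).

Common upper bounds of {s, r}: n.
The least among these is n.

n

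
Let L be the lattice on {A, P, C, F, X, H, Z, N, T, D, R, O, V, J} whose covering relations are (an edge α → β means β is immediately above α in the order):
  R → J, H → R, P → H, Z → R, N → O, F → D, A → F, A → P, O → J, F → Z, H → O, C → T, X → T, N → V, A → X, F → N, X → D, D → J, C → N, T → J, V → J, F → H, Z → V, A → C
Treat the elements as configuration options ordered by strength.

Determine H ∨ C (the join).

Common upper bounds of {H, C}: J, O.
The least among these is O.

O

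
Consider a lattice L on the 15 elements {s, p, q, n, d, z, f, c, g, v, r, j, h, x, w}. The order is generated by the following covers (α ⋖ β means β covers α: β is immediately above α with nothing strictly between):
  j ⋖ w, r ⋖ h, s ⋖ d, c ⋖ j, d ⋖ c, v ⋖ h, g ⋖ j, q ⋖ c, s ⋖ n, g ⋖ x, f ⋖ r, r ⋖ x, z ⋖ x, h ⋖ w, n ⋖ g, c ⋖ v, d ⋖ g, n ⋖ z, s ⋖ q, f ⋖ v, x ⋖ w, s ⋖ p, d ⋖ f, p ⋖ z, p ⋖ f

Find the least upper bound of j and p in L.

w

Common upper bounds of {j, p}: w.
The least among these is w.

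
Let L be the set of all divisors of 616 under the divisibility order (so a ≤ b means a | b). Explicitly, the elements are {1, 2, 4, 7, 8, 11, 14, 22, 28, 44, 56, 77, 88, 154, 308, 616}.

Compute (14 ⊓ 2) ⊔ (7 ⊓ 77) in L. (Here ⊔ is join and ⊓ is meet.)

14 ∧ 2 = 2
7 ∧ 77 = 7
2 ∨ 7 = 14

14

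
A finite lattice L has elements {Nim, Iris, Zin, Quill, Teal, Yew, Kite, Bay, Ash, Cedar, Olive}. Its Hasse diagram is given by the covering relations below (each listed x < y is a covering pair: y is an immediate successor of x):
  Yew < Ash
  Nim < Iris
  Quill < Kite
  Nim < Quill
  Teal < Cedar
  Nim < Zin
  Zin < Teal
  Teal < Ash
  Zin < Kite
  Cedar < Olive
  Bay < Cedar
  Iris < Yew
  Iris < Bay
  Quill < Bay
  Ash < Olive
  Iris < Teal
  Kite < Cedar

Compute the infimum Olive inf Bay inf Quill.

Common lower bounds of {Olive, Bay, Quill}: Nim, Quill.
The greatest among these is Quill.

Quill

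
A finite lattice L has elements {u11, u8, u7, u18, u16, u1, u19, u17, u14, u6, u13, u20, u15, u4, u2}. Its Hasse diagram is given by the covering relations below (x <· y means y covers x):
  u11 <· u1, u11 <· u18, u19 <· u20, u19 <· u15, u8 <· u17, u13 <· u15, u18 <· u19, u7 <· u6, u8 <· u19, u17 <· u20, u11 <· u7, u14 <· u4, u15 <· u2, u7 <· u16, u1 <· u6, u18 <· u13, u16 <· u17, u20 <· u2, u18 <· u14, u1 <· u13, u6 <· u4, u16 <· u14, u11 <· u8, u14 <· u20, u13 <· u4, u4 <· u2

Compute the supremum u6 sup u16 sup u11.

u4

Common upper bounds of {u6, u16, u11}: u2, u4.
The least among these is u4.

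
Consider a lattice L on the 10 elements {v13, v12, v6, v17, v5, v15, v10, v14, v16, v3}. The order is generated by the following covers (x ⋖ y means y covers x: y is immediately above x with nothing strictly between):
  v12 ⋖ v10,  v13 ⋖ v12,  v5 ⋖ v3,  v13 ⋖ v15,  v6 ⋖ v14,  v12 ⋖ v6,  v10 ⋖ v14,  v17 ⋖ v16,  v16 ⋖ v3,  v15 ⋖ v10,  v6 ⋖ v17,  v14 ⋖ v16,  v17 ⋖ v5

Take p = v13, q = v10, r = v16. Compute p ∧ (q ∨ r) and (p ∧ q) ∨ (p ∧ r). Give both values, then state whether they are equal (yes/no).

v13; v13; yes

q ∨ r = v16, so p ∧ (q ∨ r) = v13 ∧ v16 = v13.
p ∧ q = v13 and p ∧ r = v13, so (p ∧ q) ∨ (p ∧ r) = v13 ∨ v13 = v13.
Equal: yes.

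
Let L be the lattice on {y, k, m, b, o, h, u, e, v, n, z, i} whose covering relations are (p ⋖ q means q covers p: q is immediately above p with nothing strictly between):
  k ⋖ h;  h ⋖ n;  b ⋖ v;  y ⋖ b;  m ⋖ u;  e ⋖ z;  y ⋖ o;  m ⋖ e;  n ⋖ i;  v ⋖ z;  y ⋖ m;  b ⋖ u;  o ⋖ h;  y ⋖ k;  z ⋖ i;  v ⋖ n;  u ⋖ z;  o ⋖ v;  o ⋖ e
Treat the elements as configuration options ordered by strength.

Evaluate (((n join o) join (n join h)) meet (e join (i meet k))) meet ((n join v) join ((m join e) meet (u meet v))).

n

n ∨ o = n
n ∨ h = n
n ∨ n = n
i ∧ k = k
e ∨ k = i
n ∧ i = n
n ∨ v = n
m ∨ e = e
u ∧ v = b
e ∧ b = y
n ∨ y = n
n ∧ n = n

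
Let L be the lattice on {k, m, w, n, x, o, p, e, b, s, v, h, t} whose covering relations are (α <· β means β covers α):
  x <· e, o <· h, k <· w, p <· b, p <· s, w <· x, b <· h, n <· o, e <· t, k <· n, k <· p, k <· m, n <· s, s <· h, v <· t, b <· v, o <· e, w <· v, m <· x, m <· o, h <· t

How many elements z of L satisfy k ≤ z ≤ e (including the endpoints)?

The interval [k, e] = {e, k, m, n, o, w, x}, which has 7 elements.

7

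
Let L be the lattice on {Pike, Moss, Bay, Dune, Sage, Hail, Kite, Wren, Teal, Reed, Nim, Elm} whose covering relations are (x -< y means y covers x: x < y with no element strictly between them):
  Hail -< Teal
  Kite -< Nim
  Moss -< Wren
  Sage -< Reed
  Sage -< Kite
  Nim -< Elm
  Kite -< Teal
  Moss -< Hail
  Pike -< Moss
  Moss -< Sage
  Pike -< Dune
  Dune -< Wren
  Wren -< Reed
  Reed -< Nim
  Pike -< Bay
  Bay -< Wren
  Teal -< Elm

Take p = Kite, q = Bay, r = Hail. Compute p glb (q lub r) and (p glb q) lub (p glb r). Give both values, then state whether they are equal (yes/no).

Kite; Moss; no

q lub r = Elm, so p glb (q lub r) = Kite glb Elm = Kite.
p glb q = Pike and p glb r = Moss, so (p glb q) lub (p glb r) = Pike lub Moss = Moss.
Equal: no.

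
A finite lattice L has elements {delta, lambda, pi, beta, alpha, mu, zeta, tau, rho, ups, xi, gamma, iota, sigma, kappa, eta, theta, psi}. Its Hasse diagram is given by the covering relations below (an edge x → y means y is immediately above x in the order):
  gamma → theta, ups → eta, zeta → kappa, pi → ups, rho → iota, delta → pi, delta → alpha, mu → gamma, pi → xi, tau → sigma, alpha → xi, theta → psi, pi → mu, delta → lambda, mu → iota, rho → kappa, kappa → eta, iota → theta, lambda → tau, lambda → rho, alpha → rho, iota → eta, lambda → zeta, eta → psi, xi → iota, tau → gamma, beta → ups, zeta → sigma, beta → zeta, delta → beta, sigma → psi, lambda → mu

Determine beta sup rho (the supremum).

kappa

Common upper bounds of {beta, rho}: eta, kappa, psi.
The least among these is kappa.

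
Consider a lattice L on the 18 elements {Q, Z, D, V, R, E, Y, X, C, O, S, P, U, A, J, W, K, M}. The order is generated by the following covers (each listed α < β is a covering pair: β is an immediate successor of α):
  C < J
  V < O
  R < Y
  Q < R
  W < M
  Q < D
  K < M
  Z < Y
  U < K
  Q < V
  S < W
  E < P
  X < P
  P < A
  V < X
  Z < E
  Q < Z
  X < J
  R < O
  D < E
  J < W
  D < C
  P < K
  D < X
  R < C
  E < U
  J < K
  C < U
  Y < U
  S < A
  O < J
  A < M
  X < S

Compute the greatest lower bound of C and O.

R

Common lower bounds of {C, O}: Q, R.
The greatest among these is R.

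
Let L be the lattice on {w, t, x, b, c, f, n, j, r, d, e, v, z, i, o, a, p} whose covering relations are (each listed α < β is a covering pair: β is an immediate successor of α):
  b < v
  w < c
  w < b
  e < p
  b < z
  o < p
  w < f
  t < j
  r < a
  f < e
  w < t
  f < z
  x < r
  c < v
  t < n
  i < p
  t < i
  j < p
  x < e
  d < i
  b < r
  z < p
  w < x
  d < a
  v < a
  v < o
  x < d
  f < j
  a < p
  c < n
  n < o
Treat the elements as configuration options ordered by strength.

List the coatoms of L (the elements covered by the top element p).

a, e, i, j, o, z

The coatoms are exactly the elements covered by p: a, e, i, j, o, z.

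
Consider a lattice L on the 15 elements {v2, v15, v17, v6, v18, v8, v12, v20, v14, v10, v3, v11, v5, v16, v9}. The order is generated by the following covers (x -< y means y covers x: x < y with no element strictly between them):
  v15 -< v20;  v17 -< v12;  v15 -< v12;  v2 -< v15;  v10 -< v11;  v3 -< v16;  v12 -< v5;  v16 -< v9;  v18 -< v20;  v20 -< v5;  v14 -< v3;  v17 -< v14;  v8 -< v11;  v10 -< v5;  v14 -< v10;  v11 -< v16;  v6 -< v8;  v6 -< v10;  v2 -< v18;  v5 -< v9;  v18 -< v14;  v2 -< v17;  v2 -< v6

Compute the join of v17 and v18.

Common upper bounds of {v17, v18}: v10, v11, v14, v16, v3, v5, v9.
The least among these is v14.

v14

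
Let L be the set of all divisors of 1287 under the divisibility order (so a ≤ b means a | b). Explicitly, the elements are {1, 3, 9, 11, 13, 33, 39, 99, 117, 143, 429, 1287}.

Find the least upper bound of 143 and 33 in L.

Common upper bounds of {143, 33}: 1287, 429.
The least among these is 429.

429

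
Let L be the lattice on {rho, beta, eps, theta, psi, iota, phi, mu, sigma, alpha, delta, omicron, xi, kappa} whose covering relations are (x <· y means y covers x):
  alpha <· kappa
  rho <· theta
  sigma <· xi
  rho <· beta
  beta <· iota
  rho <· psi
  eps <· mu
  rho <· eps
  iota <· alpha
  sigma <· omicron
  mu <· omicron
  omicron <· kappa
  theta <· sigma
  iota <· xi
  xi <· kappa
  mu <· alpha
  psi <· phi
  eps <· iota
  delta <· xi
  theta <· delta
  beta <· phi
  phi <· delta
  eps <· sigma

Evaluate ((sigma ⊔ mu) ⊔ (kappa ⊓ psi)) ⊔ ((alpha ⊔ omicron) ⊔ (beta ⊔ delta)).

sigma ∨ mu = omicron
kappa ∧ psi = psi
omicron ∨ psi = kappa
alpha ∨ omicron = kappa
beta ∨ delta = delta
kappa ∨ delta = kappa
kappa ∨ kappa = kappa

kappa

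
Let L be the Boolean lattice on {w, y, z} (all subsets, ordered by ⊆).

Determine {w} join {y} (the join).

{w,y}

Under ⊆, join is union: {w} ∪ {y} = {w,y}.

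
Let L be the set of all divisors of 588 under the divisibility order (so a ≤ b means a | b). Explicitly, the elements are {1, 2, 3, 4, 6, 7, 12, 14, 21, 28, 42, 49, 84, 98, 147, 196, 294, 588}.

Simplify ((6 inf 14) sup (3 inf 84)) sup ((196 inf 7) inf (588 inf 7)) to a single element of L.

6 ∧ 14 = 2
3 ∧ 84 = 3
2 ∨ 3 = 6
196 ∧ 7 = 7
588 ∧ 7 = 7
7 ∧ 7 = 7
6 ∨ 7 = 42

42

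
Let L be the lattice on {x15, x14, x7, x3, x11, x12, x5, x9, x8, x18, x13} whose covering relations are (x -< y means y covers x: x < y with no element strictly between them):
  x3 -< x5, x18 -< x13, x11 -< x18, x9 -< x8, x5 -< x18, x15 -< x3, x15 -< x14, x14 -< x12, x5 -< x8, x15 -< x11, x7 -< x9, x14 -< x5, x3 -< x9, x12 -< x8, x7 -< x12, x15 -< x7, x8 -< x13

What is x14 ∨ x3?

x5

Common upper bounds of {x14, x3}: x13, x18, x5, x8.
The least among these is x5.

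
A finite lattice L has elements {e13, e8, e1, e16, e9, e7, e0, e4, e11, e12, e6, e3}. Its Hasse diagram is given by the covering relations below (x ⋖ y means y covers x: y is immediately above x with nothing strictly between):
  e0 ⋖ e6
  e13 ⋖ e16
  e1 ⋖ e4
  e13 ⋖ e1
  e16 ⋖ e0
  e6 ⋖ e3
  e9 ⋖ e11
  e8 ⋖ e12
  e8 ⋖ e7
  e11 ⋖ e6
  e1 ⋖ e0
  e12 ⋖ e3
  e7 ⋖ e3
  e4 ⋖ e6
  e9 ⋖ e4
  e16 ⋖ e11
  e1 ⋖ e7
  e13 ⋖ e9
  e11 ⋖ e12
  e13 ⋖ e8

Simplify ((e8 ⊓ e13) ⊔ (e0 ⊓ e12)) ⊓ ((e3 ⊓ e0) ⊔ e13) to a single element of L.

e8 ∧ e13 = e13
e0 ∧ e12 = e16
e13 ∨ e16 = e16
e3 ∧ e0 = e0
e0 ∨ e13 = e0
e16 ∧ e0 = e16

e16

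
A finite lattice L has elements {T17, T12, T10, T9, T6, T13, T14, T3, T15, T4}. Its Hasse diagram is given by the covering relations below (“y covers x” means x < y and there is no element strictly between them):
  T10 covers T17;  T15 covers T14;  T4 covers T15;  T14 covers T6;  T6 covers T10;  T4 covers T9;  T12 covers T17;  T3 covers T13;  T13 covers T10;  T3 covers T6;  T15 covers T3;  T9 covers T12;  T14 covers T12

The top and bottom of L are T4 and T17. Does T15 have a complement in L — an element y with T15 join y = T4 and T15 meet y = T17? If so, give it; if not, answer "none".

For every candidate y, either T15 ∨ y ≠ T4 or T15 ∧ y ≠ T17; no complement exists.

none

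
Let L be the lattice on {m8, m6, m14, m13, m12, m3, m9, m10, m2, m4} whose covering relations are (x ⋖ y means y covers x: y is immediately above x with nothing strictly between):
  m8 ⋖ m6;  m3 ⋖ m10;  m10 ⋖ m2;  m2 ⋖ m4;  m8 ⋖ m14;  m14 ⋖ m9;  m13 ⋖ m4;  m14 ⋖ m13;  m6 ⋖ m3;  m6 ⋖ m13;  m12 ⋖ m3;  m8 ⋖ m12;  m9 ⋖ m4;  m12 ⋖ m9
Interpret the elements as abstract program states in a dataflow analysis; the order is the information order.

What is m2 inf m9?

Common lower bounds of {m2, m9}: m12, m8.
The greatest among these is m12.

m12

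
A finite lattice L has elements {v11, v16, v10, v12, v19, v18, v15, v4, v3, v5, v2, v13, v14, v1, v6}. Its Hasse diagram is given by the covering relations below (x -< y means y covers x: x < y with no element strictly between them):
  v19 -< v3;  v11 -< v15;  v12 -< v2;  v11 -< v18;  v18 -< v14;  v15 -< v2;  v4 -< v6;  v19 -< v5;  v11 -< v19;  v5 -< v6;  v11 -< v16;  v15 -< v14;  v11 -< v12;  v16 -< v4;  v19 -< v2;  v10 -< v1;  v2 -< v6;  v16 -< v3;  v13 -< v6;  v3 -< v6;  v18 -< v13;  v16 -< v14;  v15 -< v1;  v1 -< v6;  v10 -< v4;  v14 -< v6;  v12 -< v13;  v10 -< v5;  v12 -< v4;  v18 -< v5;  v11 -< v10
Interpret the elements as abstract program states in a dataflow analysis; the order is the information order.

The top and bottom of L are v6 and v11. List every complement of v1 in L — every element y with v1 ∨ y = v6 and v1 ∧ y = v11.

Need y with v1 ∨ y = v6 and v1 ∧ y = v11.
Checking each element gives: v12, v13, v16, v18, v19, v3.

v12, v13, v16, v18, v19, v3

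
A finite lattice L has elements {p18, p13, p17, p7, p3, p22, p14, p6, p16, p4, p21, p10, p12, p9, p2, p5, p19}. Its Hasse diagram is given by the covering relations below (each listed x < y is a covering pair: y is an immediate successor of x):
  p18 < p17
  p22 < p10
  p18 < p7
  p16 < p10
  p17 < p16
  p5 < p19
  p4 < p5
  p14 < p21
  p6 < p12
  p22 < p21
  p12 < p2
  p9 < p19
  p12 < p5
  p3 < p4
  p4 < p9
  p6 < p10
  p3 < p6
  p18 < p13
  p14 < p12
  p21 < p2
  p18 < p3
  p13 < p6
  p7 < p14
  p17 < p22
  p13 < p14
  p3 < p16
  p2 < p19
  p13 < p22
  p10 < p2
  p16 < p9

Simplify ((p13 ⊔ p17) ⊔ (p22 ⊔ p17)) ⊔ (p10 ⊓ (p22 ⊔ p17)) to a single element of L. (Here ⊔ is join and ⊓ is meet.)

p22

p13 ∨ p17 = p22
p22 ∨ p17 = p22
p22 ∨ p22 = p22
p22 ∨ p17 = p22
p10 ∧ p22 = p22
p22 ∨ p22 = p22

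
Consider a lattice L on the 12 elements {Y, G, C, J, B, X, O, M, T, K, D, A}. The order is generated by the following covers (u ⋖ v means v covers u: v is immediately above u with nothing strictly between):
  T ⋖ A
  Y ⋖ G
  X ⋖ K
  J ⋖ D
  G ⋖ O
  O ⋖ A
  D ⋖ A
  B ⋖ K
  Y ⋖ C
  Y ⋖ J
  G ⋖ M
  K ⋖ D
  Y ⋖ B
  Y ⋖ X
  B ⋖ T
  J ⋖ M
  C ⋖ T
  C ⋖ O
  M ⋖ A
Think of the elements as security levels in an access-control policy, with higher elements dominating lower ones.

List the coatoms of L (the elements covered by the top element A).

The coatoms are exactly the elements covered by A: D, M, O, T.

D, M, O, T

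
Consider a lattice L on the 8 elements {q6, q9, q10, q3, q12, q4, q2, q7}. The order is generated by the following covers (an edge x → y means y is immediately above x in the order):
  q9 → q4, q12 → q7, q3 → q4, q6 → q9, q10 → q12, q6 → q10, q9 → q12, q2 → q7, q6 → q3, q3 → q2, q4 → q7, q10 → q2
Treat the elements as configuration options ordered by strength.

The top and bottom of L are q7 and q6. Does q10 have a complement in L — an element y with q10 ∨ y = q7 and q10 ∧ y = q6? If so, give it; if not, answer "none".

Need y with q10 ∨ y = q7 and q10 ∧ y = q6.
Checking each element gives: q4.

q4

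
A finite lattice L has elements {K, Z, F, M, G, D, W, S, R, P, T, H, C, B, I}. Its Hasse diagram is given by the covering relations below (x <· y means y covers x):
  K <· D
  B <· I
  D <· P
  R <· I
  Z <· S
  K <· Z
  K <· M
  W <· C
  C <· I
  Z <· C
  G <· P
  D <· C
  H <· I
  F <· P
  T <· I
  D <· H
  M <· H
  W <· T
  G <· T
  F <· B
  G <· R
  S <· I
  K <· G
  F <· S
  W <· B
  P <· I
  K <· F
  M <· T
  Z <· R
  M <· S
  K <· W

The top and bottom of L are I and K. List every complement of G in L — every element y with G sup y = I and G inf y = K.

Need y with G ∨ y = I and G ∧ y = K.
Checking each element gives: B, C, H, S.

B, C, H, S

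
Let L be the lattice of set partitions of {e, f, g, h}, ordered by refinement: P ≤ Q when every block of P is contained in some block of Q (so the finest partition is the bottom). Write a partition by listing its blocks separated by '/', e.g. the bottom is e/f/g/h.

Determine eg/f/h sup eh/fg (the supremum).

efgh

The join of eg/f/h and eh/fg merges any blocks that overlap across the partitions, giving efgh.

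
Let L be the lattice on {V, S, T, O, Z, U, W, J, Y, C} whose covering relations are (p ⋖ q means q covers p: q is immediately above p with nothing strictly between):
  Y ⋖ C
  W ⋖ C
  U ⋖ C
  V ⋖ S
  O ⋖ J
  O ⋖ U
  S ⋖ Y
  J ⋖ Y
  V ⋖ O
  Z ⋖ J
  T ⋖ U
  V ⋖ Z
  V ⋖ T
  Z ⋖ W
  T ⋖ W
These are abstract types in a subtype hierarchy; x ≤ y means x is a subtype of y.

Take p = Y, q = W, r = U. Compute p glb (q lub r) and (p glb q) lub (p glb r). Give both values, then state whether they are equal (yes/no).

q lub r = C, so p glb (q lub r) = Y glb C = Y.
p glb q = Z and p glb r = O, so (p glb q) lub (p glb r) = Z lub O = J.
Equal: no.

Y; J; no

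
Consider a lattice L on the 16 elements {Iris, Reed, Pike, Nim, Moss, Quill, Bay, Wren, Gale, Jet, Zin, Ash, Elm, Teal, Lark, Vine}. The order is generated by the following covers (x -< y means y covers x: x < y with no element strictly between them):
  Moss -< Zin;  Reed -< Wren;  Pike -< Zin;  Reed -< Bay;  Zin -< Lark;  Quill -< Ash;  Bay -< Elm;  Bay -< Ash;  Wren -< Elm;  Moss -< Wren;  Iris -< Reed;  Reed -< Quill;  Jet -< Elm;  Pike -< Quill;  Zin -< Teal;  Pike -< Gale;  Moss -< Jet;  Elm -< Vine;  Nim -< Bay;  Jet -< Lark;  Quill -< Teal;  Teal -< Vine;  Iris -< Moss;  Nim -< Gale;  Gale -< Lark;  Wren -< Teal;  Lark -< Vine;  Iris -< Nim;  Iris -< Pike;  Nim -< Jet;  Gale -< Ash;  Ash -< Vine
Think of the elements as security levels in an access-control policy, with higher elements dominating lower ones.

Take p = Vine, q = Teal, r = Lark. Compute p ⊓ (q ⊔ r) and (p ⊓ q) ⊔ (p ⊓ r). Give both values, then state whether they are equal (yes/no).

Vine; Vine; yes

q ⊔ r = Vine, so p ⊓ (q ⊔ r) = Vine ⊓ Vine = Vine.
p ⊓ q = Teal and p ⊓ r = Lark, so (p ⊓ q) ⊔ (p ⊓ r) = Teal ⊔ Lark = Vine.
Equal: yes.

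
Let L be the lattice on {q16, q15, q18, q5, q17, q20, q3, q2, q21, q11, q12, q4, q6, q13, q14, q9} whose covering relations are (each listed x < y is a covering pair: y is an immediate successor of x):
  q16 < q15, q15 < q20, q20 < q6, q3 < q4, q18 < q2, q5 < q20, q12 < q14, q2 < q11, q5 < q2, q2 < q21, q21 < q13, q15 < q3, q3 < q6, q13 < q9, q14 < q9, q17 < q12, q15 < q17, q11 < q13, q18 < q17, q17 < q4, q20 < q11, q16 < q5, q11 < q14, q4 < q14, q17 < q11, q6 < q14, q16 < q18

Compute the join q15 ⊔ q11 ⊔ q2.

Common upper bounds of {q15, q11, q2}: q11, q13, q14, q9.
The least among these is q11.

q11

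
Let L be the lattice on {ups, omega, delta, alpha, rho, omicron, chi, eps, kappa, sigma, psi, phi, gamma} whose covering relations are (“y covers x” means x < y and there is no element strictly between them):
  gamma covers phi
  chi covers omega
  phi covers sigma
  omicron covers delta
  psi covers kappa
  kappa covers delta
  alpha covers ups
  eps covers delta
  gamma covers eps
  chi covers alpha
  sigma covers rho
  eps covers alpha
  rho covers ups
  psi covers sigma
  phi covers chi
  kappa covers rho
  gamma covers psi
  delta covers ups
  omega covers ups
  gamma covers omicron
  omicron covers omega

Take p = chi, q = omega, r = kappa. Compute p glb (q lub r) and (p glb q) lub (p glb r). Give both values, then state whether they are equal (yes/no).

q lub r = gamma, so p glb (q lub r) = chi glb gamma = chi.
p glb q = omega and p glb r = ups, so (p glb q) lub (p glb r) = omega lub ups = omega.
Equal: no.

chi; omega; no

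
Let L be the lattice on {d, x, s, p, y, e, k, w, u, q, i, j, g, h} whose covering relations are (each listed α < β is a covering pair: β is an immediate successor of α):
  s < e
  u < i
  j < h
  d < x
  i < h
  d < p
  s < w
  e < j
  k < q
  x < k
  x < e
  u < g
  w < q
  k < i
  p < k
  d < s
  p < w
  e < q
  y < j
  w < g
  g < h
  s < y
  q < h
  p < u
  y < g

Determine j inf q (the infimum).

Common lower bounds of {j, q}: d, e, s, x.
The greatest among these is e.

e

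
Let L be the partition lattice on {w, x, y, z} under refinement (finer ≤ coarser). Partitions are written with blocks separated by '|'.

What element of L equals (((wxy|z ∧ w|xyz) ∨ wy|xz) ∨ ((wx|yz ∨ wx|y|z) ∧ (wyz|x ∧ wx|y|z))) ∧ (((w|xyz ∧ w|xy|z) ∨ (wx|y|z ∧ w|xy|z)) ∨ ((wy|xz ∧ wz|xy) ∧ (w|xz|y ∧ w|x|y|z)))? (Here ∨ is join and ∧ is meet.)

w|xy|z

wxy|z ∧ w|xyz = w|xy|z
w|xy|z ∨ wy|xz = wxyz
wx|yz ∨ wx|y|z = wx|yz
wyz|x ∧ wx|y|z = w|x|y|z
wx|yz ∧ w|x|y|z = w|x|y|z
wxyz ∨ w|x|y|z = wxyz
w|xyz ∧ w|xy|z = w|xy|z
wx|y|z ∧ w|xy|z = w|x|y|z
w|xy|z ∨ w|x|y|z = w|xy|z
wy|xz ∧ wz|xy = w|x|y|z
w|xz|y ∧ w|x|y|z = w|x|y|z
w|x|y|z ∧ w|x|y|z = w|x|y|z
w|xy|z ∨ w|x|y|z = w|xy|z
wxyz ∧ w|xy|z = w|xy|z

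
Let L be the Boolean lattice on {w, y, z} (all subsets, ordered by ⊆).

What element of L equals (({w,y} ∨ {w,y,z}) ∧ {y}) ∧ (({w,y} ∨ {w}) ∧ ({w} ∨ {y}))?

{y}

{w,y} ∨ {w,y,z} = {w,y,z}
{w,y,z} ∧ {y} = {y}
{w,y} ∨ {w} = {w,y}
{w} ∨ {y} = {w,y}
{w,y} ∧ {w,y} = {w,y}
{y} ∧ {w,y} = {y}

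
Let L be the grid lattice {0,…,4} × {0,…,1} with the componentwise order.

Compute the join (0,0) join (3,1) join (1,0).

In a product of chains, the join is componentwise max, giving (3,1).

(3,1)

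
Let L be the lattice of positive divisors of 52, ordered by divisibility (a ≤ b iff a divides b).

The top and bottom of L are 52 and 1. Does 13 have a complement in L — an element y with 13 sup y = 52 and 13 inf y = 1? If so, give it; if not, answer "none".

4

Need y with 13 ∨ y = 52 and 13 ∧ y = 1.
Checking each element gives: 4.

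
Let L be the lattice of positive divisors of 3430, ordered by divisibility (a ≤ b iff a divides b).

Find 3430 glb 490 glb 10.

10

Common lower bounds of {3430, 490, 10}: 1, 10, 2, 5.
The greatest among these is 10.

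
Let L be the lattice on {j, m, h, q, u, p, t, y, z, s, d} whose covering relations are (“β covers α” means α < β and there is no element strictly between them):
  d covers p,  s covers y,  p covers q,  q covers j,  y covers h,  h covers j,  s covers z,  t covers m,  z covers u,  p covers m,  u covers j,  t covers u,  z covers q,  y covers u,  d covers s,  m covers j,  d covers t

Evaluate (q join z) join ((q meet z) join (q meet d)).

z

q ∨ z = z
q ∧ z = q
q ∧ d = q
q ∨ q = q
z ∨ q = z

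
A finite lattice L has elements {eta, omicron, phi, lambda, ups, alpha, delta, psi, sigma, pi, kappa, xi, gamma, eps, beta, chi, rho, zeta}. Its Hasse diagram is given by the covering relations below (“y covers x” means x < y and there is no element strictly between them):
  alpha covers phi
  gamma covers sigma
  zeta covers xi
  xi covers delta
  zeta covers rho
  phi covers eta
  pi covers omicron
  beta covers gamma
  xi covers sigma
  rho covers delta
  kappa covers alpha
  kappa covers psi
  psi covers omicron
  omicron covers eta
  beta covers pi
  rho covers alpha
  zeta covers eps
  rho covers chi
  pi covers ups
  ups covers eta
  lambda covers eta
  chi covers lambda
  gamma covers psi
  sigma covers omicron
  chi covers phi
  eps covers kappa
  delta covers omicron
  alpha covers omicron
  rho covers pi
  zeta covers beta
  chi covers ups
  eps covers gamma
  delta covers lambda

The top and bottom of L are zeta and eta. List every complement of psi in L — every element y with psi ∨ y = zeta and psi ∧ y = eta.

chi, lambda

Need y with psi ∨ y = zeta and psi ∧ y = eta.
Checking each element gives: chi, lambda.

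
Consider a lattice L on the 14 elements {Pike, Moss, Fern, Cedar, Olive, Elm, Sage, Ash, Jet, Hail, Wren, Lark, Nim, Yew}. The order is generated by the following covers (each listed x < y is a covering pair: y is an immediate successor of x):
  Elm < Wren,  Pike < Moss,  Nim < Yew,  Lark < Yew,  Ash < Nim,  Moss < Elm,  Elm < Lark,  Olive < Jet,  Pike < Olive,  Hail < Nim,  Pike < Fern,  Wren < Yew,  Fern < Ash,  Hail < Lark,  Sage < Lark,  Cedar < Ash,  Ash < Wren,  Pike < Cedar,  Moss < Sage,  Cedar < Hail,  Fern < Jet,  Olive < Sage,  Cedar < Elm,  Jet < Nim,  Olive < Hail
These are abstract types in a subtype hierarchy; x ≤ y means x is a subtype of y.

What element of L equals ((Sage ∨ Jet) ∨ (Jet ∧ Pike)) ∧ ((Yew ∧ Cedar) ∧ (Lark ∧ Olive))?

Pike

Sage ∨ Jet = Yew
Jet ∧ Pike = Pike
Yew ∨ Pike = Yew
Yew ∧ Cedar = Cedar
Lark ∧ Olive = Olive
Cedar ∧ Olive = Pike
Yew ∧ Pike = Pike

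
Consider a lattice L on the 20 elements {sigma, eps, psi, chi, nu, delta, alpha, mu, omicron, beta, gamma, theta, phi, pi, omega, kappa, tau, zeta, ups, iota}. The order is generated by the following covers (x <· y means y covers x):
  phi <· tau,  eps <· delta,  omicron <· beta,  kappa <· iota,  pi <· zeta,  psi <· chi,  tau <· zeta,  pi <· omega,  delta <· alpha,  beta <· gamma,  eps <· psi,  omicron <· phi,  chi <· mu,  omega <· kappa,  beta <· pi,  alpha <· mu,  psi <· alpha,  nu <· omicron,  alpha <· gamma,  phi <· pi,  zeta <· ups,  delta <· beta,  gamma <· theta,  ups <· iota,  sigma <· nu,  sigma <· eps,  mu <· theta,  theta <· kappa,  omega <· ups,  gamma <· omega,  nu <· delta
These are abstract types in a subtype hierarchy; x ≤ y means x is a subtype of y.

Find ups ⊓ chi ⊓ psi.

Common lower bounds of {ups, chi, psi}: eps, psi, sigma.
The greatest among these is psi.

psi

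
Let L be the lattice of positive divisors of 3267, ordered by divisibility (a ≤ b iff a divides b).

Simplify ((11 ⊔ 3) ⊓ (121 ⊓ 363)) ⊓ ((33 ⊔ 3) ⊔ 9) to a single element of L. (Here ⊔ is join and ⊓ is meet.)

11 ∨ 3 = 33
121 ∧ 363 = 121
33 ∧ 121 = 11
33 ∨ 3 = 33
33 ∨ 9 = 99
11 ∧ 99 = 11

11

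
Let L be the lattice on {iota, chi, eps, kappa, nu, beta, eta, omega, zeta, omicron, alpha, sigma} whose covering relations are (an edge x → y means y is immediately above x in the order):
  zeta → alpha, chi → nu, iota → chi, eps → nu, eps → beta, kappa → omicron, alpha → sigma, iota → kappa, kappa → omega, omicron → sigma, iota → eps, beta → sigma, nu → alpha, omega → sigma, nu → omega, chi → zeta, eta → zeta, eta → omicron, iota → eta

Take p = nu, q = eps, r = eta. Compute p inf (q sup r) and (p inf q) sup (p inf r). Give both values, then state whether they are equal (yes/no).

nu; eps; no

q sup r = alpha, so p inf (q sup r) = nu inf alpha = nu.
p inf q = eps and p inf r = iota, so (p inf q) sup (p inf r) = eps sup iota = eps.
Equal: no.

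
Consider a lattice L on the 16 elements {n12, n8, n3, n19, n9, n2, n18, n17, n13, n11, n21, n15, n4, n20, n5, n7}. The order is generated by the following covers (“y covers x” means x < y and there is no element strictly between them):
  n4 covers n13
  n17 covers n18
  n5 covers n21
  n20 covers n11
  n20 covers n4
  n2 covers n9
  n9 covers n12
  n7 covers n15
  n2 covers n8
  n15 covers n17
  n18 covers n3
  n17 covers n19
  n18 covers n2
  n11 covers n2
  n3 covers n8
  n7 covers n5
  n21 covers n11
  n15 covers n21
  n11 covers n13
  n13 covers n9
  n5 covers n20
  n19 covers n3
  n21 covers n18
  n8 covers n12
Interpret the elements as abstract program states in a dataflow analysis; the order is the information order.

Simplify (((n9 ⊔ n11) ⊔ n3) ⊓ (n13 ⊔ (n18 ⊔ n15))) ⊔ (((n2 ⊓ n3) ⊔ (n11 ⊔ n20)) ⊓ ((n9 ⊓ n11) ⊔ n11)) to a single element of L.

n21

n9 ∨ n11 = n11
n11 ∨ n3 = n21
n18 ∨ n15 = n15
n13 ∨ n15 = n15
n21 ∧ n15 = n21
n2 ∧ n3 = n8
n11 ∨ n20 = n20
n8 ∨ n20 = n20
n9 ∧ n11 = n9
n9 ∨ n11 = n11
n20 ∧ n11 = n11
n21 ∨ n11 = n21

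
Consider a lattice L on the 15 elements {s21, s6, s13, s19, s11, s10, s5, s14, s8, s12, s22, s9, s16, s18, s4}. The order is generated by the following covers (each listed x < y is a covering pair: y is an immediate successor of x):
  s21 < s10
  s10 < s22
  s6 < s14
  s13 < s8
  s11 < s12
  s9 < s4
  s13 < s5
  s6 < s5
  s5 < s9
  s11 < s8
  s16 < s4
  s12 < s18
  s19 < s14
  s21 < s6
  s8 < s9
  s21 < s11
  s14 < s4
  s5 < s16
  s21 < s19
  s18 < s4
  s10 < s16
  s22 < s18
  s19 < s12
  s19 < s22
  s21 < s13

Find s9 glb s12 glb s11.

s11

Common lower bounds of {s9, s12, s11}: s11, s21.
The greatest among these is s11.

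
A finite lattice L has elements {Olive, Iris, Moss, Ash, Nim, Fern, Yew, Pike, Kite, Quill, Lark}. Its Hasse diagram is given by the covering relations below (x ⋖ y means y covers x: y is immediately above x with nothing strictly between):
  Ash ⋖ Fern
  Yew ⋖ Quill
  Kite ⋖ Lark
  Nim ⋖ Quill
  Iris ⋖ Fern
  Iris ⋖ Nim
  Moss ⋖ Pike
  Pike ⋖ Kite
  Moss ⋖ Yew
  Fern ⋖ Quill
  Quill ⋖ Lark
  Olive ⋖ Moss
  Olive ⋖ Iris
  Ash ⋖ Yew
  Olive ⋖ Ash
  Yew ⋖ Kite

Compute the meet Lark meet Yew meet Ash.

Ash

Common lower bounds of {Lark, Yew, Ash}: Ash, Olive.
The greatest among these is Ash.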